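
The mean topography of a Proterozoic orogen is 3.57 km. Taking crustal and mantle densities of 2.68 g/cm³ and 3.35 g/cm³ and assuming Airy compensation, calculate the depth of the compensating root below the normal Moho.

Balancing pressure at the compensation depth: the weight of the topography is balanced by the buoyancy of the root, ρ_c h = (ρ_m − ρ_c) r.
r = h · ρ_c / (ρ_m − ρ_c) = 3.57 km × 2.68 / (3.35 − 2.68) = 14.3 km.

14.3 km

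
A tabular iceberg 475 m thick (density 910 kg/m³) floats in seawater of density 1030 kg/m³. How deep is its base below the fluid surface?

420 m

Draft d = t ρ_obj/ρ_fluid = 475 m × 910/1030 = 420 m.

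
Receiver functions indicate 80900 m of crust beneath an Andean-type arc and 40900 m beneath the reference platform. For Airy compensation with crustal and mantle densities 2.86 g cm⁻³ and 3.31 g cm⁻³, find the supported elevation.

5440 m

Excess crust Δ = 80900 m − 40900 m = 40000 m, split between elevation h and root r with h + r = Δ.
Airy balance ρ_c h = (ρ_m − ρ_c) r gives r = h ρ_c/(ρ_m − ρ_c), so h (1 + ρ_c/(ρ_m − ρ_c)) = Δ, i.e. h = Δ (ρ_m − ρ_c)/ρ_m.
h = 40000 m × 0.45/3.31 = 5440 m.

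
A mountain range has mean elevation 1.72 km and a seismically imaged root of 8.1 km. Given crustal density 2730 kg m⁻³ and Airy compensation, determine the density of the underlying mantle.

3310 kg m⁻³

Airy balance: ρ_c h = (ρ_m − ρ_c) r → ρ_m = ρ_c (1 + h/r).
ρ_m = 2730 × (1 + 1.72 km/8.1 km) = 3310 kg m⁻³.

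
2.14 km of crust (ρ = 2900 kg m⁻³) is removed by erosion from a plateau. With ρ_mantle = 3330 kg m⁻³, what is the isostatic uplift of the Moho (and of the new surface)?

Unloading: uplift u = e ρ_c/ρ_m = 2.14 km × 2900/3330 = 1.86 km.

1.86 km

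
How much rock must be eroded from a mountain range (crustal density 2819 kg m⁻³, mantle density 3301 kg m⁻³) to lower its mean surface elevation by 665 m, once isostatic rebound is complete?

Net drop Δ = e − u = e − e ρ_c/ρ_m = e (ρ_m − ρ_c)/ρ_m.
e = Δ ρ_m/(ρ_m − ρ_c) = 665 m × 3301/482 = 4550 m.

4550 m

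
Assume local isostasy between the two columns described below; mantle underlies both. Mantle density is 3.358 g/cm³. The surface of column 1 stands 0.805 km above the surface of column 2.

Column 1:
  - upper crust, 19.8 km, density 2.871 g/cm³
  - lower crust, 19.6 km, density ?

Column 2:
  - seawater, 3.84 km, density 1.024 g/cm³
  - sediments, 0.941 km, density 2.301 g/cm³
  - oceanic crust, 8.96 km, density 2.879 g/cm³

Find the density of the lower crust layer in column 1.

Take the compensation level at the base of the deeper column (depth z_c below the surface of column 1) and equate Σ ρ_i t_i down to z_c; mantle fills any gap and the z_c terms cancel.
Column 1: 19.8×2.871 + 19.6×ρ + (z_c − 39.4)×3.358
Column 2: 0.805×0 + 3.84×1.024 + 0.941×2.301 + 8.96×2.879 + (z_c − 0.805 − 13.741)×3.358
The z_c×3.358 term appears on both sides and cancels. Collect the known terms of each column as K = Σ(ρt)_known − 3.358 × (depth of known layers): K_1 = 56.8458 − 3.358×39.4 = −75.4594; K_2 = 31.893241 − 3.358×(0.805 + 13.741) = −16.952227.
Balance: K_1 + 19.6×ρ = K_2, so ρ = (K_2 − K_1)/19.6 = 58.5072/19.6 = 2.99 g/cm³.

2.99 g/cm³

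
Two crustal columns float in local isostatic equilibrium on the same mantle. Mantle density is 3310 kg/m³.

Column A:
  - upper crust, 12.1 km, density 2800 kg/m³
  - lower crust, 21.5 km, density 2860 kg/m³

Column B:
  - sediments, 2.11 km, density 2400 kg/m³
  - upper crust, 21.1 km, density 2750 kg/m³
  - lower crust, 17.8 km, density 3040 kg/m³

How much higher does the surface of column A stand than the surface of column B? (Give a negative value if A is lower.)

−0.815 km

For any compensation level in the mantle, the mantle terms cancel and isostasy reduces to e = (Σt_A − Σt_B) − (Σ(ρt)_A − Σ(ρt)_B) / ρ_m.
Σt_A = 33.6 km; Σt_B = 41.01 km; Σ(ρt)_A = 95370; Σ(ρt)_B = 117201 (in km·kg/m³).
e = (33.6 − 41.01) − (95370 − 117201) / 3310 = −0.815 km.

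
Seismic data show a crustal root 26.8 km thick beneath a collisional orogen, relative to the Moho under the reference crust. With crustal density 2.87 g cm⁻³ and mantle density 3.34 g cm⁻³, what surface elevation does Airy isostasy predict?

By Archimedes' principle applied to the lithosphere: ρ_c h = (ρ_m − ρ_c) r.
h = r (ρ_m − ρ_c) / ρ_c = 26.8 km × (3.34 − 2.87) / 2.87 = 4.39 km.

4.39 km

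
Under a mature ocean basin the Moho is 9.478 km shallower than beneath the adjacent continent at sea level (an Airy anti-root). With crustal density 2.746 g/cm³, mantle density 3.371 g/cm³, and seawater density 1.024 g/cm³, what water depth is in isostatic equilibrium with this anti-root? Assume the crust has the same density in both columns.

Replacing a thickness d of crust by seawater at the top must be balanced by replacing crust with mantle at the base: d (ρ_c − ρ_w) = a (ρ_m − ρ_c).
d = a (ρ_m − ρ_c)/(ρ_c − ρ_w) = 9.478 km × 0.625/1.722 = 3.44 km.

3.44 km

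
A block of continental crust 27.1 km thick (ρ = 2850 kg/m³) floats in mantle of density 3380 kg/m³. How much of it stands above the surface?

Floating equilibrium: submerged depth d = t ρ_obj/ρ_fluid = 27.1 km × 2850/3380 = 22.85 km.
Freeboard = t − d = 27.1 km − 22.85 km = 4.25 km.

4.25 km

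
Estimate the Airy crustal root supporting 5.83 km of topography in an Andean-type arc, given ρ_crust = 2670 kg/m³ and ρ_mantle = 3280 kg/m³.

Equating mass per unit area of the two columns: the weight of the topography is balanced by the buoyancy of the root, ρ_c h = (ρ_m − ρ_c) r.
r = h · ρ_c / (ρ_m − ρ_c) = 5.83 km × 2670 / (3280 − 2670) = 25.5 km.

25.5 km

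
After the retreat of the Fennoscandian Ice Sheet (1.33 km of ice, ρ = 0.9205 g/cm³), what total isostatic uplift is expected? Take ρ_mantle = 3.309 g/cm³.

Removing the load lets mantle flow back in; uplift u satisfies ρ_ice t = ρ_m u.
u = t ρ_ice/ρ_m = 1.33 km × 0.9205/3.309 = 0.37 km.

0.37 km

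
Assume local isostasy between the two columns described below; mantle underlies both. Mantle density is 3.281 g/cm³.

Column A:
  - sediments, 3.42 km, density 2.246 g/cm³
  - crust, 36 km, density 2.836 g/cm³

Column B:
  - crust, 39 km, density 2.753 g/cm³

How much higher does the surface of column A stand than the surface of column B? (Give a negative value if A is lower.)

−0.315 km

For any compensation level in the mantle, the mantle terms cancel and isostasy reduces to e = (Σt_A − Σt_B) − (Σ(ρt)_A − Σ(ρt)_B) / ρ_m.
Σt_A = 39.42 km; Σt_B = 39 km; Σ(ρt)_A = 109.77732; Σ(ρt)_B = 107.367 (in km·g/cm³).
e = (39.42 − 39) − (109.77732 − 107.367) / 3.281 = −0.315 km.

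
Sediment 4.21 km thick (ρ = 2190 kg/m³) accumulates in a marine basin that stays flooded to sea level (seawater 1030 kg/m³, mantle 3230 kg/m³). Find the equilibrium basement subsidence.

2.22 km

Submarine loading: the sediment displaces seawater, and the subsidence is in turn flooded, so s (ρ_m − ρ_w) = t (ρ_sed − ρ_w).
s = 4.21 km × (2190 − 1030) / (3230 − 1030) = 2.22 km.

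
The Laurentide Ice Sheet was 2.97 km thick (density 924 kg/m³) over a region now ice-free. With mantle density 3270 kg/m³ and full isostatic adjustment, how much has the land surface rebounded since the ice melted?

0.839 km

Removing the load lets mantle flow back in; uplift u satisfies ρ_ice t = ρ_m u.
u = t ρ_ice/ρ_m = 2.97 km × 924/3270 = 0.839 km.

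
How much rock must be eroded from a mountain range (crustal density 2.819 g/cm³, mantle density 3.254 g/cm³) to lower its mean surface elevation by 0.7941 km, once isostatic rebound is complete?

5.94 km

Net drop Δ = e − u = e − e ρ_c/ρ_m = e (ρ_m − ρ_c)/ρ_m.
e = Δ ρ_m/(ρ_m − ρ_c) = 0.7941 km × 3.254/0.435 = 5.94 km.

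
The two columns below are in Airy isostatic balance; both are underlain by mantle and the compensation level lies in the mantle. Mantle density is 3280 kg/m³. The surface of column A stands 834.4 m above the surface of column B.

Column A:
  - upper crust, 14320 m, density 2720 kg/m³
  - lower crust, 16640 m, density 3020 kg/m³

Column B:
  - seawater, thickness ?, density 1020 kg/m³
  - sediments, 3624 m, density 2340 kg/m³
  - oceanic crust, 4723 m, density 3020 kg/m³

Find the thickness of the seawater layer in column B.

2200 m

Take the compensation level at the base of the deeper column (depth z_c below the surface of column A) and equate Σ ρ_i t_i down to z_c; mantle fills any gap and the z_c terms cancel.
Column A: 14320×2720 + 16640×3020 + (z_c − 30960)×3280
Column B: 834.4×0 + x×1020 + 3624×2340 + 4723×3020 + (z_c − 834.4 − 8347 − x)×3280
The z_c×3280 term appears on both sides and cancels. Collect the known terms of each column as K = Σ(ρt)_known − 3280 × (depth of known layers): K_A = 89203200 − 3280×30960 = −12345600; K_B = 22743620 − 3280×(834.4 + 8347) = −7371372.
Balance: K_A = K_B − x×(3280 − 1020), so x = (K_B − K_A)/(3280 − 1020) = 4974230/2260 = 2200 m.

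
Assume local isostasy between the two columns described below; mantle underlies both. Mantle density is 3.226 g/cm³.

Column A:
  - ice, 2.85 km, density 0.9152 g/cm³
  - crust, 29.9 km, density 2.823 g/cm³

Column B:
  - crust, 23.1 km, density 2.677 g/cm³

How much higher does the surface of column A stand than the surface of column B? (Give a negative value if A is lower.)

1.85 km

For any compensation level in the mantle, the mantle terms cancel and isostasy reduces to e = (Σt_A − Σt_B) − (Σ(ρt)_A − Σ(ρt)_B) / ρ_m.
Σt_A = 32.75 km; Σt_B = 23.1 km; Σ(ρt)_A = 87.01602; Σ(ρt)_B = 61.8387 (in km·g/cm³).
e = (32.75 − 23.1) − (87.01602 − 61.8387) / 3.226 = 1.85 km.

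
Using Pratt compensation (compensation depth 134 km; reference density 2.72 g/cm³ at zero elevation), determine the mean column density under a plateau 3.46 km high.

2.65 g/cm³

Pratt balance: ρ_ref D = ρ (D + h).
ρ = ρ_ref D/(D + h) = 2.72 × 134 km/(134 km + 3.46 km) = 2.65 g/cm³.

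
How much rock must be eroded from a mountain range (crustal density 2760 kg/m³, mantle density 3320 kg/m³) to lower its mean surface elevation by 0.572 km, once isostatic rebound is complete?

Net drop Δ = e − u = e − e ρ_c/ρ_m = e (ρ_m − ρ_c)/ρ_m.
e = Δ ρ_m/(ρ_m − ρ_c) = 0.572 km × 3320/560 = 3.39 km.

3.39 km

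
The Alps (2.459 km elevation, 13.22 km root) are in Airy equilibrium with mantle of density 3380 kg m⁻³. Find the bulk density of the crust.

2850 kg m⁻³

ρ_c h = (ρ_m − ρ_c) r → ρ_c (h + r) = ρ_m r → ρ_c = ρ_m r / (h + r).
ρ_c = 3380 × 13.22 km / (2.459 km + 13.22 km) = 2850 kg m⁻³.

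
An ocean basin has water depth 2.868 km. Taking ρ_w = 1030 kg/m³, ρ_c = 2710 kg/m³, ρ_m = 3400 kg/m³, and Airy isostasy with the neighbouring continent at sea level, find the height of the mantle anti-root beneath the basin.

6.98 km

Balancing pressure at the compensation depth: replacing crust with seawater at the top is compensated by replacing crust with mantle at the base: d (ρ_c − ρ_w) = a (ρ_m − ρ_c).
a = d (ρ_c − ρ_w)/(ρ_m − ρ_c) = 2.868 km × 1680/690 = 6.98 km.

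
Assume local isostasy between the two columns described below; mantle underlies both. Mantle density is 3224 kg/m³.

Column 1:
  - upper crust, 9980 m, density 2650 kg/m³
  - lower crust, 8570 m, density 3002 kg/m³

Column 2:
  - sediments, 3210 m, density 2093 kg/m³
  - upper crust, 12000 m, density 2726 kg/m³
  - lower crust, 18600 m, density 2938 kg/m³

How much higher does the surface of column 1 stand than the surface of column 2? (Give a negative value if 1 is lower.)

For any compensation level in the mantle, the mantle terms cancel and isostasy reduces to e = (Σt_1 − Σt_2) − (Σ(ρt)_1 − Σ(ρt)_2) / ρ_m.
Σt_1 = 18550 m; Σt_2 = 33810 m; Σ(ρt)_1 = 52174140; Σ(ρt)_2 = 94077330 (in m·kg/m³).
e = (18550 − 33810) − (52174140 − 94077330) / 3224 = −2260 m.

−2260 m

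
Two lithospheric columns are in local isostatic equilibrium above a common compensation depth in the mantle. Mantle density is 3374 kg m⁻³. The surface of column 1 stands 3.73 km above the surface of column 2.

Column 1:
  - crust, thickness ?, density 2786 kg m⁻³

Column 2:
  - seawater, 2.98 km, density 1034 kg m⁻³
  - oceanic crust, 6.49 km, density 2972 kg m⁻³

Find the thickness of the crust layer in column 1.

37.7 km

Take the compensation level at the base of the deeper column (depth z_c below the surface of column 1) and equate Σ ρ_i t_i down to z_c; mantle fills any gap and the z_c terms cancel.
Column 1: x×2786 + (z_c − 0 − x)×3374
Column 2: 3.73×0 + 2.98×1034 + 6.49×2972 + (z_c − 3.73 − 9.47)×3374
The z_c×3374 term appears on both sides and cancels. Collect the known terms of each column as K = Σ(ρt)_known − 3374 × (depth of known layers): K_1 = 0 − 3374×0 = 0; K_2 = 22369.6 − 3374×(3.73 + 9.47) = −22167.2.
Balance: K_1 − x×(3374 − 2786) = K_2, so x = (K_1 − K_2)/(3374 − 2786) = 22167.2/588 = 37.7 km.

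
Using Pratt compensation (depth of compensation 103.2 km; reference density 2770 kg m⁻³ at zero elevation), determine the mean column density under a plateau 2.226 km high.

Pratt balance: ρ_ref D = ρ (D + h).
ρ = ρ_ref D/(D + h) = 2770 × 103.2 km/(103.2 km + 2.226 km) = 2710 kg m⁻³.

2710 kg m⁻³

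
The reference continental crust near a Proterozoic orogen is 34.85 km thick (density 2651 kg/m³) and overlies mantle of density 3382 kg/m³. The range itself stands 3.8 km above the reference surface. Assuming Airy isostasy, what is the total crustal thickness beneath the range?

52.4 km

Root depth r = h ρ_c / (ρ_m − ρ_c) = 3.8 km × 2651 / 731 = 13.78 km.
Total thickness = T + h + r = 34.85 km + 3.8 km + 13.78 km = 52.4 km.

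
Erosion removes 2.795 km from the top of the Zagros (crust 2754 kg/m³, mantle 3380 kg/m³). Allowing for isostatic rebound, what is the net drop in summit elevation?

Rebound u = e ρ_c/ρ_m = 2.795 km × 2754/3380 = 2.277 km.
Net surface drop = e − u = 2.795 km − 2.277 km = e (ρ_m − ρ_c)/ρ_m = 0.518 km.

0.518 km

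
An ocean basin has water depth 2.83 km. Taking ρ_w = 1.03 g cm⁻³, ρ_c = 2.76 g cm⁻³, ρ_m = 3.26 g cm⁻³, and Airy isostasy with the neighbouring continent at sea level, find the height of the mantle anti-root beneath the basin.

9.79 km

Balancing pressure at the compensation depth: replacing crust with seawater at the top is compensated by replacing crust with mantle at the base: d (ρ_c − ρ_w) = a (ρ_m − ρ_c).
a = d (ρ_c − ρ_w)/(ρ_m − ρ_c) = 2.83 km × 1.73/0.5 = 9.79 km.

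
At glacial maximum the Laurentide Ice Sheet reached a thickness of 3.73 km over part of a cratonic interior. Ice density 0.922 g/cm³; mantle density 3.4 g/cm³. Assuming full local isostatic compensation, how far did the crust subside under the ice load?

Equating mass per unit area of the two columns: the ice load ρ_ice t is balanced by mantle displaced below, ρ_m s.
s = t ρ_ice / ρ_m = 3.73 km × 0.922/3.4 = 1.01 km.

1.01 km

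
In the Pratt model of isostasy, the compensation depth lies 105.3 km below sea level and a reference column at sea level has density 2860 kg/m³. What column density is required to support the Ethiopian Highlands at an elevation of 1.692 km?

2810 kg/m³

Pratt balance: ρ_ref D = ρ (D + h).
ρ = ρ_ref D/(D + h) = 2860 × 105.3 km/(105.3 km + 1.692 km) = 2810 kg/m³.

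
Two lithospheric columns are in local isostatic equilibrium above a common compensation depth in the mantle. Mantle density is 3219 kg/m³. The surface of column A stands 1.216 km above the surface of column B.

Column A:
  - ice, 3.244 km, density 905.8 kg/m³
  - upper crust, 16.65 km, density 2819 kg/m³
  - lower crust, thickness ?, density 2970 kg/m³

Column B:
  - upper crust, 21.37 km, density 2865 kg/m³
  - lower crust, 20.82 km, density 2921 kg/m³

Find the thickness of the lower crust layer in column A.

Take the compensation level at the base of the deeper column (depth z_c below the surface of column A) and equate Σ ρ_i t_i down to z_c; mantle fills any gap and the z_c terms cancel.
Column A: 3.244×905.8 + 16.65×2819 + x×2970 + (z_c − 19.894 − x)×3219
Column B: 1.216×0 + 21.37×2865 + 20.82×2921 + (z_c − 1.216 − 42.19)×3219
The z_c×3219 term appears on both sides and cancels. Collect the known terms of each column as K = Σ(ρt)_known − 3219 × (depth of known layers): K_A = 49874.7652 − 3219×19.894 = −14164.0208; K_B = 122040.27 − 3219×(1.216 + 42.19) = −17683.644.
Balance: K_A − x×(3219 − 2970) = K_B, so x = (K_A − K_B)/(3219 − 2970) = 3519.62/249 = 14.1 km.

14.1 km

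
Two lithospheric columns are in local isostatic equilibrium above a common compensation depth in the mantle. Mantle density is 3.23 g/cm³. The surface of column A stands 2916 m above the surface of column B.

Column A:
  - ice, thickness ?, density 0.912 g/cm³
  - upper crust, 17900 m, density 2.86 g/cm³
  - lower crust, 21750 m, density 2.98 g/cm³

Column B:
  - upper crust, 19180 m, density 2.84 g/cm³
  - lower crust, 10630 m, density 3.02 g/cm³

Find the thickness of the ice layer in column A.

3050 m

Take the compensation level at the base of the deeper column (depth z_c below the surface of column A) and equate Σ ρ_i t_i down to z_c; mantle fills any gap and the z_c terms cancel.
Column A: x×0.912 + 17900×2.86 + 21750×2.98 + (z_c − 39650 − x)×3.23
Column B: 2916×0 + 19180×2.84 + 10630×3.02 + (z_c − 2916 − 29810)×3.23
The z_c×3.23 term appears on both sides and cancels. Collect the known terms of each column as K = Σ(ρt)_known − 3.23 × (depth of known layers): K_A = 116009 − 3.23×39650 = −12060.5; K_B = 86573.8 − 3.23×(2916 + 29810) = −19131.18.
Balance: K_A − x×(3.23 − 0.912) = K_B, so x = (K_A − K_B)/(3.23 − 0.912) = 7070.68/2.318 = 3050 m.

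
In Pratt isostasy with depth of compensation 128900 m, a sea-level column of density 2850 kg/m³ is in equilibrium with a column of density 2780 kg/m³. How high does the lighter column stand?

3250 m

ρ_ref D = ρ (D + h) → h = D (ρ_ref − ρ)/ρ.
h = 128900 m × (2850 − 2780)/2780 = 3250 m.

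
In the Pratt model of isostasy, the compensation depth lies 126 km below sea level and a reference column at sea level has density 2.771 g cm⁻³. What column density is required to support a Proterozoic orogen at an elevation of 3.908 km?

2.69 g cm⁻³

Pratt balance: ρ_ref D = ρ (D + h).
ρ = ρ_ref D/(D + h) = 2.771 × 126 km/(126 km + 3.908 km) = 2.69 g cm⁻³.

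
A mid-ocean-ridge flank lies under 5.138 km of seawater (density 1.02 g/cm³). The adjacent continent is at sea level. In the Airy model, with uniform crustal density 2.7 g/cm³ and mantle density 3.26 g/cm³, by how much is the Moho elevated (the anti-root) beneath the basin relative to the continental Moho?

Equating mass per unit area of the two columns: replacing crust with seawater at the top is compensated by replacing crust with mantle at the base: d (ρ_c − ρ_w) = a (ρ_m − ρ_c).
a = d (ρ_c − ρ_w)/(ρ_m − ρ_c) = 5.138 km × 1.68/0.56 = 15.4 km.

15.4 km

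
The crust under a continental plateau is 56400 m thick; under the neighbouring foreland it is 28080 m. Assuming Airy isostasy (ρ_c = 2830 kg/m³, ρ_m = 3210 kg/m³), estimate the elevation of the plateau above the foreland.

3350 m

Excess crust Δ = 56400 m − 28080 m = 28320 m, split between elevation h and root r with h + r = Δ.
Airy balance ρ_c h = (ρ_m − ρ_c) r gives r = h ρ_c/(ρ_m − ρ_c), so h (1 + ρ_c/(ρ_m − ρ_c)) = Δ, i.e. h = Δ (ρ_m − ρ_c)/ρ_m.
h = 28320 m × 380/3210 = 3350 m.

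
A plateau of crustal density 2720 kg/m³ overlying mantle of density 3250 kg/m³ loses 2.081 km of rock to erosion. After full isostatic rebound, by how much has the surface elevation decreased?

Rebound u = e ρ_c/ρ_m = 2.081 km × 2720/3250 = 1.742 km.
Net surface drop = e − u = 2.081 km − 1.742 km = e (ρ_m − ρ_c)/ρ_m = 0.339 km.

0.339 km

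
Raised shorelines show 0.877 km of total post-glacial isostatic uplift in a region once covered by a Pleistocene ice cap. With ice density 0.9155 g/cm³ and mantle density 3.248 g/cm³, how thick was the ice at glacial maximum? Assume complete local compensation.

u = t ρ_ice/ρ_m → t = u ρ_m/ρ_ice = 0.877 km × 3.248/0.9155 = 3.11 km.

3.11 km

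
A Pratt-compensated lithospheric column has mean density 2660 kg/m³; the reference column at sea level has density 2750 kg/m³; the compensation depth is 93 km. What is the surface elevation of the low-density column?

ρ_ref D = ρ (D + h) → h = D (ρ_ref − ρ)/ρ.
h = 93 km × (2750 − 2660)/2660 = 3.15 km.

3.15 km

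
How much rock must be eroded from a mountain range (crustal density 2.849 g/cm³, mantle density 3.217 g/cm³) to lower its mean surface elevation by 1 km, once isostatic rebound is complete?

8.74 km

Net drop Δ = e − u = e − e ρ_c/ρ_m = e (ρ_m − ρ_c)/ρ_m.
e = Δ ρ_m/(ρ_m − ρ_c) = 1 km × 3.217/0.368 = 8.74 km.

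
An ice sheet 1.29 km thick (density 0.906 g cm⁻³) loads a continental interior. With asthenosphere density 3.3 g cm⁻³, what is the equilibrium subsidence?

In Airy isostatic equilibrium: the ice load ρ_ice t is balanced by mantle displaced below, ρ_m s.
s = t ρ_ice / ρ_m = 1.29 km × 0.906/3.3 = 0.354 km.

0.354 km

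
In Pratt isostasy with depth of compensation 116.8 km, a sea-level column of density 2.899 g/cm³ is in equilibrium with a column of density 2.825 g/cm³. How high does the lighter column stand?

3.06 km

ρ_ref D = ρ (D + h) → h = D (ρ_ref − ρ)/ρ.
h = 116.8 km × (2.899 − 2.825)/2.825 = 3.06 km.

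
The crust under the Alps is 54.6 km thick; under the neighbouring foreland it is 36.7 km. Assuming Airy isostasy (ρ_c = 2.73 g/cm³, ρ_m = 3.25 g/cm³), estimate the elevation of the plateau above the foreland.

2.86 km

Excess crust Δ = 54.6 km − 36.7 km = 17.9 km, split between elevation h and root r with h + r = Δ.
Airy balance ρ_c h = (ρ_m − ρ_c) r gives r = h ρ_c/(ρ_m − ρ_c), so h (1 + ρ_c/(ρ_m − ρ_c)) = Δ, i.e. h = Δ (ρ_m − ρ_c)/ρ_m.
h = 17.9 km × 0.52/3.25 = 2.86 km.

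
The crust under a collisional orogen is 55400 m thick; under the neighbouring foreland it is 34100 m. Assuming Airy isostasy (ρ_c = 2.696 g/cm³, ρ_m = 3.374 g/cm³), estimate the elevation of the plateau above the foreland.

4280 m

Excess crust Δ = 55400 m − 34100 m = 21300 m, split between elevation h and root r with h + r = Δ.
Airy balance ρ_c h = (ρ_m − ρ_c) r gives r = h ρ_c/(ρ_m − ρ_c), so h (1 + ρ_c/(ρ_m − ρ_c)) = Δ, i.e. h = Δ (ρ_m − ρ_c)/ρ_m.
h = 21300 m × 0.678/3.374 = 4280 m.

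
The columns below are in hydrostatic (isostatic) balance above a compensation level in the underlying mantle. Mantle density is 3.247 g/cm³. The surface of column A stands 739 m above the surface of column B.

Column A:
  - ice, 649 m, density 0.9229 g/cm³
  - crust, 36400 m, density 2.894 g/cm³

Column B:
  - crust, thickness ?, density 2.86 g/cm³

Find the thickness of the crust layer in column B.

30900 m

Take the compensation level at the base of the deeper column (depth z_c below the surface of column A) and equate Σ ρ_i t_i down to z_c; mantle fills any gap and the z_c terms cancel.
Column A: 649×0.9229 + 36400×2.894 + (z_c − 37049)×3.247
Column B: 739×0 + x×2.86 + (z_c − 739 − 0 − x)×3.247
The z_c×3.247 term appears on both sides and cancels. Collect the known terms of each column as K = Σ(ρt)_known − 3.247 × (depth of known layers): K_A = 105940.562 − 3.247×37049 = −14357.5409; K_B = 0 − 3.247×(739 + 0) = −2399.533.
Balance: K_A = K_B − x×(3.247 − 2.86), so x = (K_B − K_A)/(3.247 − 2.86) = 11958/0.387 = 30900 m.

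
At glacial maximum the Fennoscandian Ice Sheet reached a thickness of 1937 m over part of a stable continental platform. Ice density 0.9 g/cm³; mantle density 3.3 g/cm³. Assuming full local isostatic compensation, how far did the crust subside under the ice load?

528 m

By Archimedes' principle applied to the lithosphere: the ice load ρ_ice t is balanced by mantle displaced below, ρ_m s.
s = t ρ_ice / ρ_m = 1937 m × 0.9/3.3 = 528 m.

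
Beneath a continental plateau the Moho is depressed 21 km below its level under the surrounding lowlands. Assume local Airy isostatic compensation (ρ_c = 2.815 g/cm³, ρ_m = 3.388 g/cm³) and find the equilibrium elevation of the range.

4.27 km

Isostatic balance requires: ρ_c h = (ρ_m − ρ_c) r.
h = r (ρ_m − ρ_c) / ρ_c = 21 km × (3.388 − 2.815) / 2.815 = 4.27 km.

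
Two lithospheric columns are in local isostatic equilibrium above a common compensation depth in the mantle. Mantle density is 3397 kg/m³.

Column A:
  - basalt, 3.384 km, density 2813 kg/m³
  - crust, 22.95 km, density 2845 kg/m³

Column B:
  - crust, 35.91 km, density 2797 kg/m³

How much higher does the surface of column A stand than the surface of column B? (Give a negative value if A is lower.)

For any compensation level in the mantle, the mantle terms cancel and isostasy reduces to e = (Σt_A − Σt_B) − (Σ(ρt)_A − Σ(ρt)_B) / ρ_m.
Σt_A = 26.334 km; Σt_B = 35.91 km; Σ(ρt)_A = 74811.942; Σ(ρt)_B = 100440.27 (in km·kg/m³).
e = (26.334 − 35.91) − (74811.942 − 100440.27) / 3397 = −2.03 km.

−2.03 km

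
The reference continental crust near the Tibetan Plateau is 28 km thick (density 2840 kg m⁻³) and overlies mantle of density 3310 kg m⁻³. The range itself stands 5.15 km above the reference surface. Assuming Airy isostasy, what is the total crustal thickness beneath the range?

64.3 km

Root depth r = h ρ_c / (ρ_m − ρ_c) = 5.15 km × 2840 / 470 = 31.12 km.
Total thickness = T + h + r = 28 km + 5.15 km + 31.12 km = 64.3 km.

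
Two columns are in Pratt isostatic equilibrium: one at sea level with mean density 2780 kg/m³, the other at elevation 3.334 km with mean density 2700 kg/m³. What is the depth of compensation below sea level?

ρ_ref D = ρ (D + h) → D (ρ_ref − ρ) = ρ h.
D = ρ h/(ρ_ref − ρ) = 2700 × 3.334 km/(2780 − 2700) = 113 km.

113 km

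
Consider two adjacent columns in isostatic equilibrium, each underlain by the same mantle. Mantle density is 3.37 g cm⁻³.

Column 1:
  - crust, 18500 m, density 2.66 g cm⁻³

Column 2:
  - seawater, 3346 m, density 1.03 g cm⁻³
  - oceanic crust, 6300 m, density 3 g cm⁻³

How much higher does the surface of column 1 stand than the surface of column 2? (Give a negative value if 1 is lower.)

For any compensation level in the mantle, the mantle terms cancel and isostasy reduces to e = (Σt_1 − Σt_2) − (Σ(ρt)_1 − Σ(ρt)_2) / ρ_m.
Σt_1 = 18500 m; Σt_2 = 9646 m; Σ(ρt)_1 = 49210; Σ(ρt)_2 = 22346.38 (in m·g cm⁻³).
e = (18500 − 9646) − (49210 − 22346.38) / 3.37 = 883 m.

883 m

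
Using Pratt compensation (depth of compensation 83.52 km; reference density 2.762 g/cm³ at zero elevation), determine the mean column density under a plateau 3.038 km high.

Pratt balance: ρ_ref D = ρ (D + h).
ρ = ρ_ref D/(D + h) = 2.762 × 83.52 km/(83.52 km + 3.038 km) = 2.67 g/cm³.

2.67 g/cm³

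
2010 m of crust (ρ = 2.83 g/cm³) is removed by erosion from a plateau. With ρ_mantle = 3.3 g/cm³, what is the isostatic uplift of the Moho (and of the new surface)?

1720 m

Unloading: uplift u = e ρ_c/ρ_m = 2010 m × 2.83/3.3 = 1720 m.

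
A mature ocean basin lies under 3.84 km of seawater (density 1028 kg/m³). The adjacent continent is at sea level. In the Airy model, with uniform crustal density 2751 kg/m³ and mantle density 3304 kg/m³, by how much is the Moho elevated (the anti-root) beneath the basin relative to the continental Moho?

12 km

By Archimedes' principle applied to the lithosphere: replacing crust with seawater at the top is compensated by replacing crust with mantle at the base: d (ρ_c − ρ_w) = a (ρ_m − ρ_c).
a = d (ρ_c − ρ_w)/(ρ_m − ρ_c) = 3.84 km × 1723/553 = 12 km.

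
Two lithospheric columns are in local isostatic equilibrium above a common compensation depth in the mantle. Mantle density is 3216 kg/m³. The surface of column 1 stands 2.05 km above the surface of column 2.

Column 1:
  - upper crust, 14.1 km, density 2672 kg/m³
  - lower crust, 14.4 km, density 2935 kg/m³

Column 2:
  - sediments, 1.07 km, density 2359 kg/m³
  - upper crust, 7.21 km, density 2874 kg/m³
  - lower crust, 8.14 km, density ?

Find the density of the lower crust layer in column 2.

3000 kg/m³

Take the compensation level at the base of the deeper column (depth z_c below the surface of column 1) and equate Σ ρ_i t_i down to z_c; mantle fills any gap and the z_c terms cancel.
Column 1: 14.1×2672 + 14.4×2935 + (z_c − 28.5)×3216
Column 2: 2.05×0 + 1.07×2359 + 7.21×2874 + 8.14×ρ + (z_c − 2.05 − 16.42)×3216
The z_c×3216 term appears on both sides and cancels. Collect the known terms of each column as K = Σ(ρt)_known − 3216 × (depth of known layers): K_1 = 79939.2 − 3216×28.5 = −11716.8; K_2 = 23245.67 − 3216×(2.05 + 16.42) = −36153.85.
Balance: K_1 = K_2 + 8.14×ρ, so ρ = (K_1 − K_2)/8.14 = 24437/8.14 = 3000 kg/m³.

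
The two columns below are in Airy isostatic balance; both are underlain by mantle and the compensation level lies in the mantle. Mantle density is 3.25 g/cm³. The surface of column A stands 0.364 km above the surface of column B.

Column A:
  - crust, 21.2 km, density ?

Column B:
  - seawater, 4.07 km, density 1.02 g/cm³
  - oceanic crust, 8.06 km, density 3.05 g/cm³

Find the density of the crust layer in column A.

2.69 g/cm³

Take the compensation level at the base of the deeper column (depth z_c below the surface of column A) and equate Σ ρ_i t_i down to z_c; mantle fills any gap and the z_c terms cancel.
Column A: 21.2×ρ + (z_c − 21.2)×3.25
Column B: 0.364×0 + 4.07×1.02 + 8.06×3.05 + (z_c − 0.364 − 12.13)×3.25
The z_c×3.25 term appears on both sides and cancels. Collect the known terms of each column as K = Σ(ρt)_known − 3.25 × (depth of known layers): K_A = 0 − 3.25×21.2 = −68.9; K_B = 28.7344 − 3.25×(0.364 + 12.13) = −11.8711.
Balance: K_A + 21.2×ρ = K_B, so ρ = (K_B − K_A)/21.2 = 57.0289/21.2 = 2.69 g/cm³.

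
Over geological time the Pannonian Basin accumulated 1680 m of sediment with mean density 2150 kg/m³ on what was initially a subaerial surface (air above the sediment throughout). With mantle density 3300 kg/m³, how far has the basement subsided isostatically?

1090 m

Subaerial load: s = t ρ_sed / ρ_m = 1680 m × 2150/3300 = 1090 m.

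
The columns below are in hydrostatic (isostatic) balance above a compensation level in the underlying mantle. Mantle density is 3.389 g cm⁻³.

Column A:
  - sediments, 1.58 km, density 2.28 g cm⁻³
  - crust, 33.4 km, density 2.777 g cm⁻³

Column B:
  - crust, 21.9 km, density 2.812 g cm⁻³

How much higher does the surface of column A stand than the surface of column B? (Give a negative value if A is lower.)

2.82 km

For any compensation level in the mantle, the mantle terms cancel and isostasy reduces to e = (Σt_A − Σt_B) − (Σ(ρt)_A − Σ(ρt)_B) / ρ_m.
Σt_A = 34.98 km; Σt_B = 21.9 km; Σ(ρt)_A = 96.3542; Σ(ρt)_B = 61.5828 (in km·g cm⁻³).
e = (34.98 − 21.9) − (96.3542 − 61.5828) / 3.389 = 2.82 km.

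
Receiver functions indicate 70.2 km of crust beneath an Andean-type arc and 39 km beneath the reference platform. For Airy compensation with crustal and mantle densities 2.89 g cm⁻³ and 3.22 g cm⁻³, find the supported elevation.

Excess crust Δ = 70.2 km − 39 km = 31.2 km, split between elevation h and root r with h + r = Δ.
Airy balance ρ_c h = (ρ_m − ρ_c) r gives r = h ρ_c/(ρ_m − ρ_c), so h (1 + ρ_c/(ρ_m − ρ_c)) = Δ, i.e. h = Δ (ρ_m − ρ_c)/ρ_m.
h = 31.2 km × 0.33/3.22 = 3.2 km.

3.2 km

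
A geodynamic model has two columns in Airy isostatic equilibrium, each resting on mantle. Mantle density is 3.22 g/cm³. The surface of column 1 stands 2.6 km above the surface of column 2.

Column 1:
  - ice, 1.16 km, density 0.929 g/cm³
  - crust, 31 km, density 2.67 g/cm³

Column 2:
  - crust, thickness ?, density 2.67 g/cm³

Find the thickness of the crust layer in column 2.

20.6 km

Take the compensation level at the base of the deeper column (depth z_c below the surface of column 1) and equate Σ ρ_i t_i down to z_c; mantle fills any gap and the z_c terms cancel.
Column 1: 1.16×0.929 + 31×2.67 + (z_c − 32.16)×3.22
Column 2: 2.6×0 + x×2.67 + (z_c − 2.6 − 0 − x)×3.22
The z_c×3.22 term appears on both sides and cancels. Collect the known terms of each column as K = Σ(ρt)_known − 3.22 × (depth of known layers): K_1 = 83.84764 − 3.22×32.16 = −19.70756; K_2 = 0 − 3.22×(2.6 + 0) = −8.372.
Balance: K_1 = K_2 − x×(3.22 − 2.67), so x = (K_2 − K_1)/(3.22 − 2.67) = 11.3356/0.55 = 20.6 km.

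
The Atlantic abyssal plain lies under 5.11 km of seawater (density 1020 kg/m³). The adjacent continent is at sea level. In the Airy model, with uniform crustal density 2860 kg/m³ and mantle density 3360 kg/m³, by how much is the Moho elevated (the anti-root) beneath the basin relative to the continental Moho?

18.8 km

For local isostatic compensation: replacing crust with seawater at the top is compensated by replacing crust with mantle at the base: d (ρ_c − ρ_w) = a (ρ_m − ρ_c).
a = d (ρ_c − ρ_w)/(ρ_m − ρ_c) = 5.11 km × 1840/500 = 18.8 km.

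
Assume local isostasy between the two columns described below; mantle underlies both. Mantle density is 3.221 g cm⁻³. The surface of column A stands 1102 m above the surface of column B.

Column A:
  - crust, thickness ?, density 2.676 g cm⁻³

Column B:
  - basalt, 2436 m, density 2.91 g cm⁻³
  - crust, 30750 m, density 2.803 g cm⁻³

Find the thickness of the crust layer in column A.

31500 m

Take the compensation level at the base of the deeper column (depth z_c below the surface of column A) and equate Σ ρ_i t_i down to z_c; mantle fills any gap and the z_c terms cancel.
Column A: x×2.676 + (z_c − 0 − x)×3.221
Column B: 1102×0 + 2436×2.91 + 30750×2.803 + (z_c − 1102 − 33186)×3.221
The z_c×3.221 term appears on both sides and cancels. Collect the known terms of each column as K = Σ(ρt)_known − 3.221 × (depth of known layers): K_A = 0 − 3.221×0 = 0; K_B = 93281.01 − 3.221×(1102 + 33186) = −17160.638.
Balance: K_A − x×(3.221 − 2.676) = K_B, so x = (K_A − K_B)/(3.221 − 2.676) = 17160.6/0.545 = 31500 m.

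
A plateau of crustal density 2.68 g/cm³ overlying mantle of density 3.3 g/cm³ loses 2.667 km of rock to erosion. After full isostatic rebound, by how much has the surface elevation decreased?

Rebound u = e ρ_c/ρ_m = 2.667 km × 2.68/3.3 = 2.166 km.
Net surface drop = e − u = 2.667 km − 2.166 km = e (ρ_m − ρ_c)/ρ_m = 0.501 km.

0.501 km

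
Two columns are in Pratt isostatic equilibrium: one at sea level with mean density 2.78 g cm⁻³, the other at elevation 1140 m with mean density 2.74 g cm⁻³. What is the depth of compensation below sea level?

ρ_ref D = ρ (D + h) → D (ρ_ref − ρ) = ρ h.
D = ρ h/(ρ_ref − ρ) = 2.74 × 1140 m/(2.78 − 2.74) = 78100 m.

78100 m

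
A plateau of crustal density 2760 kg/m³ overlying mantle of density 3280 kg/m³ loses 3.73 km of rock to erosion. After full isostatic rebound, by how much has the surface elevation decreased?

Rebound u = e ρ_c/ρ_m = 3.73 km × 2760/3280 = 3.139 km.
Net surface drop = e − u = 3.73 km − 3.139 km = e (ρ_m − ρ_c)/ρ_m = 0.591 km.

0.591 km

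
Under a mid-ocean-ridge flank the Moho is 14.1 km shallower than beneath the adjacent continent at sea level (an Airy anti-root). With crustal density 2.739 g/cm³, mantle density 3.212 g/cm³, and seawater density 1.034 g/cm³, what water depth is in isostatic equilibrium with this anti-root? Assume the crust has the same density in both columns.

Replacing a thickness d of crust by seawater at the top must be balanced by replacing crust with mantle at the base: d (ρ_c − ρ_w) = a (ρ_m − ρ_c).
d = a (ρ_m − ρ_c)/(ρ_c − ρ_w) = 14.1 km × 0.473/1.705 = 3.91 km.

3.91 km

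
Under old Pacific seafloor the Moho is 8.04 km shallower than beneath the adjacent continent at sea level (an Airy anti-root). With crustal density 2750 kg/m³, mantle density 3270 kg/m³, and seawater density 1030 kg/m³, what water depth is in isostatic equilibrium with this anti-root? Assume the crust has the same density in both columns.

Replacing a thickness d of crust by seawater at the top must be balanced by replacing crust with mantle at the base: d (ρ_c − ρ_w) = a (ρ_m − ρ_c).
d = a (ρ_m − ρ_c)/(ρ_c − ρ_w) = 8.04 km × 520/1720 = 2.43 km.

2.43 km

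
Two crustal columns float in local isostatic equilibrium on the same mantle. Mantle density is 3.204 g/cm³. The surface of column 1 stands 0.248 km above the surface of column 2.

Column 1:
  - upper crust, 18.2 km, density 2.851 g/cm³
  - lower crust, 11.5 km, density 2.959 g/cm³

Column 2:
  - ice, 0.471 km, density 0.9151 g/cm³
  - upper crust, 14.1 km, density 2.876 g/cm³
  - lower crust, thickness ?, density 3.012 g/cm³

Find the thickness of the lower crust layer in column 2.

Take the compensation level at the base of the deeper column (depth z_c below the surface of column 1) and equate Σ ρ_i t_i down to z_c; mantle fills any gap and the z_c terms cancel.
Column 1: 18.2×2.851 + 11.5×2.959 + (z_c − 29.7)×3.204
Column 2: 0.248×0 + 0.471×0.9151 + 14.1×2.876 + x×3.012 + (z_c − 0.248 − 14.571 − x)×3.204
The z_c×3.204 term appears on both sides and cancels. Collect the known terms of each column as K = Σ(ρt)_known − 3.204 × (depth of known layers): K_1 = 85.9167 − 3.204×29.7 = −9.2421; K_2 = 40.9826121 − 3.204×(0.248 + 14.571) = −6.4974639.
Balance: K_1 = K_2 − x×(3.204 − 3.012), so x = (K_2 − K_1)/(3.204 − 3.012) = 2.74464/0.192 = 14.3 km.

14.3 km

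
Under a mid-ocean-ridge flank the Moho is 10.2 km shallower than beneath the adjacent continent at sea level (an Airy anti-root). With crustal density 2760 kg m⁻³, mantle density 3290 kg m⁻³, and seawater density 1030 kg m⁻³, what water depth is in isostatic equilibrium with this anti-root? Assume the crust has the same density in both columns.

Replacing a thickness d of crust by seawater at the top must be balanced by replacing crust with mantle at the base: d (ρ_c − ρ_w) = a (ρ_m − ρ_c).
d = a (ρ_m − ρ_c)/(ρ_c − ρ_w) = 10.2 km × 530/1730 = 3.12 km.

3.12 km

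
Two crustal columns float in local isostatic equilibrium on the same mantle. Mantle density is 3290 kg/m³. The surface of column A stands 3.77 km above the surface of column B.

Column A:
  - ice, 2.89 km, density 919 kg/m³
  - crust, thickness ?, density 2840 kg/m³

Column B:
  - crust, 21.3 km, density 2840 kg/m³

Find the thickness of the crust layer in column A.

33.6 km

Take the compensation level at the base of the deeper column (depth z_c below the surface of column A) and equate Σ ρ_i t_i down to z_c; mantle fills any gap and the z_c terms cancel.
Column A: 2.89×919 + x×2840 + (z_c − 2.89 − x)×3290
Column B: 3.77×0 + 21.3×2840 + (z_c − 3.77 − 21.3)×3290
The z_c×3290 term appears on both sides and cancels. Collect the known terms of each column as K = Σ(ρt)_known − 3290 × (depth of known layers): K_A = 2655.91 − 3290×2.89 = −6852.19; K_B = 60492 − 3290×(3.77 + 21.3) = −21988.3.
Balance: K_A − x×(3290 − 2840) = K_B, so x = (K_A − K_B)/(3290 − 2840) = 15136.1/450 = 33.6 km.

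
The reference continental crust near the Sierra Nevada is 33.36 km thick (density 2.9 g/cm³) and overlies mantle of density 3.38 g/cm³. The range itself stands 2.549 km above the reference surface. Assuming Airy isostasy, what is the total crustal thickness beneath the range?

51.3 km

Root depth r = h ρ_c / (ρ_m − ρ_c) = 2.549 km × 2.9 / 0.48 = 15.4 km.
Total thickness = T + h + r = 33.36 km + 2.549 km + 15.4 km = 51.3 km.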